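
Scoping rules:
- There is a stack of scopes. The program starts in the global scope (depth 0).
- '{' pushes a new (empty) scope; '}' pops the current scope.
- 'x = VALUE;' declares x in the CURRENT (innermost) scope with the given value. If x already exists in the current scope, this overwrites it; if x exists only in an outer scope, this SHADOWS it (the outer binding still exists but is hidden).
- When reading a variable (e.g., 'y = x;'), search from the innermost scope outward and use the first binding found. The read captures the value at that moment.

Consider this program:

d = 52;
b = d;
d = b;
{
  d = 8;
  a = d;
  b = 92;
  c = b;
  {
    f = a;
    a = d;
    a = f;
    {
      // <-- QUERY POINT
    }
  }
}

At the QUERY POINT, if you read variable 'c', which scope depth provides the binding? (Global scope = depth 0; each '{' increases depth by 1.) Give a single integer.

Answer: 1

Derivation:
Step 1: declare d=52 at depth 0
Step 2: declare b=(read d)=52 at depth 0
Step 3: declare d=(read b)=52 at depth 0
Step 4: enter scope (depth=1)
Step 5: declare d=8 at depth 1
Step 6: declare a=(read d)=8 at depth 1
Step 7: declare b=92 at depth 1
Step 8: declare c=(read b)=92 at depth 1
Step 9: enter scope (depth=2)
Step 10: declare f=(read a)=8 at depth 2
Step 11: declare a=(read d)=8 at depth 2
Step 12: declare a=(read f)=8 at depth 2
Step 13: enter scope (depth=3)
Visible at query point: a=8 b=92 c=92 d=8 f=8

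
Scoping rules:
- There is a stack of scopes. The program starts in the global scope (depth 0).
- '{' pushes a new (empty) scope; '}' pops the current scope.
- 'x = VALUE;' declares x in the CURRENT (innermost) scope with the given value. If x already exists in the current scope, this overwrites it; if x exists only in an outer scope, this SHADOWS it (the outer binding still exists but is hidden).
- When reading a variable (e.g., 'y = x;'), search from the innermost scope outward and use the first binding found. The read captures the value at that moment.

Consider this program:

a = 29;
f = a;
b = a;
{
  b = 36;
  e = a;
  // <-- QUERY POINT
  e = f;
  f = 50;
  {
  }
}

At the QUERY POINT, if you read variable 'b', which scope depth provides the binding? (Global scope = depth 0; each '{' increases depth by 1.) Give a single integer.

Answer: 1

Derivation:
Step 1: declare a=29 at depth 0
Step 2: declare f=(read a)=29 at depth 0
Step 3: declare b=(read a)=29 at depth 0
Step 4: enter scope (depth=1)
Step 5: declare b=36 at depth 1
Step 6: declare e=(read a)=29 at depth 1
Visible at query point: a=29 b=36 e=29 f=29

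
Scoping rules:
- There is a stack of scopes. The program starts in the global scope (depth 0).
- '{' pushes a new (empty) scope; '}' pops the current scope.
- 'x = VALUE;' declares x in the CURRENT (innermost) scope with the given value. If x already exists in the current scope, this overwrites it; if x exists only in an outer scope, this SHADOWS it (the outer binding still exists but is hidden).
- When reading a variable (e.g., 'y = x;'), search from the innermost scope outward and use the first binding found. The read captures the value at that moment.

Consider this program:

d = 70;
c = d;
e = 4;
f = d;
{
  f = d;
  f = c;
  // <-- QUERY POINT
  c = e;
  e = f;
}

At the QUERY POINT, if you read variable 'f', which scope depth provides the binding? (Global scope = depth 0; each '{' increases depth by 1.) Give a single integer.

Step 1: declare d=70 at depth 0
Step 2: declare c=(read d)=70 at depth 0
Step 3: declare e=4 at depth 0
Step 4: declare f=(read d)=70 at depth 0
Step 5: enter scope (depth=1)
Step 6: declare f=(read d)=70 at depth 1
Step 7: declare f=(read c)=70 at depth 1
Visible at query point: c=70 d=70 e=4 f=70

Answer: 1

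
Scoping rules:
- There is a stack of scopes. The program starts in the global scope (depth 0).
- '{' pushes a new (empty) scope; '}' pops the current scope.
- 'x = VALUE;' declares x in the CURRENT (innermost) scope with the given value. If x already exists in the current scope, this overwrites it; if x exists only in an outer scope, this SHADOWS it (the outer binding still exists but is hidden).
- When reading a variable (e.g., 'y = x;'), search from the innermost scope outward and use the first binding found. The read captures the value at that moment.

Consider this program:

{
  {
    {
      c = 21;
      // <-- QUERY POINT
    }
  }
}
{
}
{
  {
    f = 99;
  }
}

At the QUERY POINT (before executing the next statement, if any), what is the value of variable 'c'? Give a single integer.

Answer: 21

Derivation:
Step 1: enter scope (depth=1)
Step 2: enter scope (depth=2)
Step 3: enter scope (depth=3)
Step 4: declare c=21 at depth 3
Visible at query point: c=21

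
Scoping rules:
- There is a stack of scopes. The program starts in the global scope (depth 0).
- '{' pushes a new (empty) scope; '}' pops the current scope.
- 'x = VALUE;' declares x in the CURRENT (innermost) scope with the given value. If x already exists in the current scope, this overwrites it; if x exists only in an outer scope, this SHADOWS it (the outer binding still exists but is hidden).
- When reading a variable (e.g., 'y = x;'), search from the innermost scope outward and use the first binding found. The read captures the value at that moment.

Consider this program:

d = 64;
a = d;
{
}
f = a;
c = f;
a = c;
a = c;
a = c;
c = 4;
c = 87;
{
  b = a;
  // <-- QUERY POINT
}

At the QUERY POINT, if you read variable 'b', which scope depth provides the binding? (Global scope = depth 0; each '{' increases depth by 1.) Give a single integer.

Answer: 1

Derivation:
Step 1: declare d=64 at depth 0
Step 2: declare a=(read d)=64 at depth 0
Step 3: enter scope (depth=1)
Step 4: exit scope (depth=0)
Step 5: declare f=(read a)=64 at depth 0
Step 6: declare c=(read f)=64 at depth 0
Step 7: declare a=(read c)=64 at depth 0
Step 8: declare a=(read c)=64 at depth 0
Step 9: declare a=(read c)=64 at depth 0
Step 10: declare c=4 at depth 0
Step 11: declare c=87 at depth 0
Step 12: enter scope (depth=1)
Step 13: declare b=(read a)=64 at depth 1
Visible at query point: a=64 b=64 c=87 d=64 f=64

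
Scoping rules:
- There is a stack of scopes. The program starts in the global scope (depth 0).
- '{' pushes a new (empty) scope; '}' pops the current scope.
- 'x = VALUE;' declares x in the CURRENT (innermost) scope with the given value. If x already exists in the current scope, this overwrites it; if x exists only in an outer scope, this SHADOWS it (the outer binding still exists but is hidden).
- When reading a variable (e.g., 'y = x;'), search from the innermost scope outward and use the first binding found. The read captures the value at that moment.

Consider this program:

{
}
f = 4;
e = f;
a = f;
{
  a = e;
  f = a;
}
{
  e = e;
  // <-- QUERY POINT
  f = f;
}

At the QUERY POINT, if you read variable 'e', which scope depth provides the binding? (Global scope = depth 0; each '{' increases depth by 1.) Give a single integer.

Answer: 1

Derivation:
Step 1: enter scope (depth=1)
Step 2: exit scope (depth=0)
Step 3: declare f=4 at depth 0
Step 4: declare e=(read f)=4 at depth 0
Step 5: declare a=(read f)=4 at depth 0
Step 6: enter scope (depth=1)
Step 7: declare a=(read e)=4 at depth 1
Step 8: declare f=(read a)=4 at depth 1
Step 9: exit scope (depth=0)
Step 10: enter scope (depth=1)
Step 11: declare e=(read e)=4 at depth 1
Visible at query point: a=4 e=4 f=4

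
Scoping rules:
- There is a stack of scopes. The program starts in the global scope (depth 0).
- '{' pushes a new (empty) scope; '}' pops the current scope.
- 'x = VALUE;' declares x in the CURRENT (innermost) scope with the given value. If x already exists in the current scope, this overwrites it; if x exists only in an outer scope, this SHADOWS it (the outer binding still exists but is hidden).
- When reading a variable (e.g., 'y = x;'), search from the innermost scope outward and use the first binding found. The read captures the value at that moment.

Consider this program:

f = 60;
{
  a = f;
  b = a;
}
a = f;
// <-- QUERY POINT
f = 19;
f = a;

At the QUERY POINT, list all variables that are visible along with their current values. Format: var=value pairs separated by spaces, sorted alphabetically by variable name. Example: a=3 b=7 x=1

Step 1: declare f=60 at depth 0
Step 2: enter scope (depth=1)
Step 3: declare a=(read f)=60 at depth 1
Step 4: declare b=(read a)=60 at depth 1
Step 5: exit scope (depth=0)
Step 6: declare a=(read f)=60 at depth 0
Visible at query point: a=60 f=60

Answer: a=60 f=60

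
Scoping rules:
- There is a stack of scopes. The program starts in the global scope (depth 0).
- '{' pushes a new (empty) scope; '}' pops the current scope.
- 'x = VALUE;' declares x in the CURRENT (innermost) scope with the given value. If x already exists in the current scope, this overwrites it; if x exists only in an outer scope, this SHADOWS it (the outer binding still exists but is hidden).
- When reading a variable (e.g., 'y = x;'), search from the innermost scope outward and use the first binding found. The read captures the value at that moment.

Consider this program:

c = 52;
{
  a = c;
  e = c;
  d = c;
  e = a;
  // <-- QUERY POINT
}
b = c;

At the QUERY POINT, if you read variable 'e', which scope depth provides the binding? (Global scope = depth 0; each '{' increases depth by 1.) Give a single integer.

Answer: 1

Derivation:
Step 1: declare c=52 at depth 0
Step 2: enter scope (depth=1)
Step 3: declare a=(read c)=52 at depth 1
Step 4: declare e=(read c)=52 at depth 1
Step 5: declare d=(read c)=52 at depth 1
Step 6: declare e=(read a)=52 at depth 1
Visible at query point: a=52 c=52 d=52 e=52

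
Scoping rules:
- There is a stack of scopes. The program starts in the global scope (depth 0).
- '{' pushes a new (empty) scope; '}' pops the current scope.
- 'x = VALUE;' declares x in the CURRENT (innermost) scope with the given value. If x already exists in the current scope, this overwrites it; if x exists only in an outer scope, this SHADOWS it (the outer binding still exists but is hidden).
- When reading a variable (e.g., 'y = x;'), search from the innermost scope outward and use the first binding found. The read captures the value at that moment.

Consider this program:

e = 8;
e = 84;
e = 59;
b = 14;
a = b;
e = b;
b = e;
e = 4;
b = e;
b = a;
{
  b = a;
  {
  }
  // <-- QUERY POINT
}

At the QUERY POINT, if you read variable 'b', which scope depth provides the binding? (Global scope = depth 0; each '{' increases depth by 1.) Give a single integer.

Answer: 1

Derivation:
Step 1: declare e=8 at depth 0
Step 2: declare e=84 at depth 0
Step 3: declare e=59 at depth 0
Step 4: declare b=14 at depth 0
Step 5: declare a=(read b)=14 at depth 0
Step 6: declare e=(read b)=14 at depth 0
Step 7: declare b=(read e)=14 at depth 0
Step 8: declare e=4 at depth 0
Step 9: declare b=(read e)=4 at depth 0
Step 10: declare b=(read a)=14 at depth 0
Step 11: enter scope (depth=1)
Step 12: declare b=(read a)=14 at depth 1
Step 13: enter scope (depth=2)
Step 14: exit scope (depth=1)
Visible at query point: a=14 b=14 e=4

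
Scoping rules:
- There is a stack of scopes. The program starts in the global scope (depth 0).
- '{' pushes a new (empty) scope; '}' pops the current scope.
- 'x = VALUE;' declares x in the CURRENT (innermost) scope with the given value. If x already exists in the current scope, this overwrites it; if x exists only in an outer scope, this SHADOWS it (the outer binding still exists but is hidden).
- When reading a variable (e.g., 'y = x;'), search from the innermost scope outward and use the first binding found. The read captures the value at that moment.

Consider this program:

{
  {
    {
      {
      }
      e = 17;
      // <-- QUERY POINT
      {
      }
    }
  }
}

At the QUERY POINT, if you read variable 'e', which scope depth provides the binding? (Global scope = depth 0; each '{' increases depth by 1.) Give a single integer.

Step 1: enter scope (depth=1)
Step 2: enter scope (depth=2)
Step 3: enter scope (depth=3)
Step 4: enter scope (depth=4)
Step 5: exit scope (depth=3)
Step 6: declare e=17 at depth 3
Visible at query point: e=17

Answer: 3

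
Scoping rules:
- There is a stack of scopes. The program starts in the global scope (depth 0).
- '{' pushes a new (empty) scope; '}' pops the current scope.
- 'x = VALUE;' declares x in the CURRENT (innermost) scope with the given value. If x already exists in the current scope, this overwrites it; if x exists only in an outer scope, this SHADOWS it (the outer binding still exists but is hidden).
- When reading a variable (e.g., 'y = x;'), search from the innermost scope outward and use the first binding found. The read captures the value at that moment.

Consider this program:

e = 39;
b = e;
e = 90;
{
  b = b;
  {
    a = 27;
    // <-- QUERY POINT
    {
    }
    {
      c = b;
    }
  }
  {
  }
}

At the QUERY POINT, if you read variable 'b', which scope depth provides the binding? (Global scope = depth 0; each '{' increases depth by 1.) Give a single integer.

Answer: 1

Derivation:
Step 1: declare e=39 at depth 0
Step 2: declare b=(read e)=39 at depth 0
Step 3: declare e=90 at depth 0
Step 4: enter scope (depth=1)
Step 5: declare b=(read b)=39 at depth 1
Step 6: enter scope (depth=2)
Step 7: declare a=27 at depth 2
Visible at query point: a=27 b=39 e=90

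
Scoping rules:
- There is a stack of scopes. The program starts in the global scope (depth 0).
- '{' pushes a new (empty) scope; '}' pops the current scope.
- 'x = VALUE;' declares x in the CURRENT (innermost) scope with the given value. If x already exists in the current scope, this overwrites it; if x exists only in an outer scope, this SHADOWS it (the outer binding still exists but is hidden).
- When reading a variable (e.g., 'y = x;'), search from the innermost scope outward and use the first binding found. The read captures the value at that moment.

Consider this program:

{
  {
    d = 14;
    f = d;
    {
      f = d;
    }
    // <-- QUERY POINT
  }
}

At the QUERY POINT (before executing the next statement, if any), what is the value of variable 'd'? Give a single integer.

Answer: 14

Derivation:
Step 1: enter scope (depth=1)
Step 2: enter scope (depth=2)
Step 3: declare d=14 at depth 2
Step 4: declare f=(read d)=14 at depth 2
Step 5: enter scope (depth=3)
Step 6: declare f=(read d)=14 at depth 3
Step 7: exit scope (depth=2)
Visible at query point: d=14 f=14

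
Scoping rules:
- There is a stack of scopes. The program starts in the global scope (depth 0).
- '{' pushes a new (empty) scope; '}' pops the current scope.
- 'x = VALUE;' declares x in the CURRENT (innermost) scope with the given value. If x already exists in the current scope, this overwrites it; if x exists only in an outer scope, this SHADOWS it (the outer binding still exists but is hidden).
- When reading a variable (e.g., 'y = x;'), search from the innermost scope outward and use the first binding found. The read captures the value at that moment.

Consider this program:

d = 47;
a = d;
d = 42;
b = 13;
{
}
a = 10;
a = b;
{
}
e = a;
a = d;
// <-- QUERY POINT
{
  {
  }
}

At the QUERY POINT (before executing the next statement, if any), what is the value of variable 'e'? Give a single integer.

Answer: 13

Derivation:
Step 1: declare d=47 at depth 0
Step 2: declare a=(read d)=47 at depth 0
Step 3: declare d=42 at depth 0
Step 4: declare b=13 at depth 0
Step 5: enter scope (depth=1)
Step 6: exit scope (depth=0)
Step 7: declare a=10 at depth 0
Step 8: declare a=(read b)=13 at depth 0
Step 9: enter scope (depth=1)
Step 10: exit scope (depth=0)
Step 11: declare e=(read a)=13 at depth 0
Step 12: declare a=(read d)=42 at depth 0
Visible at query point: a=42 b=13 d=42 e=13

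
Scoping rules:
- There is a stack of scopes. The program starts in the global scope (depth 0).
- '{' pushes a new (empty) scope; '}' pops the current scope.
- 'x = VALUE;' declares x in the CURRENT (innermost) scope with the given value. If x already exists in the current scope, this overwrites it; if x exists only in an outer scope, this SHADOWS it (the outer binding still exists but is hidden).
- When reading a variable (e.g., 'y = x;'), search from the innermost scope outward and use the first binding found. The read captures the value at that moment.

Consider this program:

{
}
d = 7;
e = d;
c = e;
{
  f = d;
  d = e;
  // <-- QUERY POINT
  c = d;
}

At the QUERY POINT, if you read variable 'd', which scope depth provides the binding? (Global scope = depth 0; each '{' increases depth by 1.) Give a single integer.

Answer: 1

Derivation:
Step 1: enter scope (depth=1)
Step 2: exit scope (depth=0)
Step 3: declare d=7 at depth 0
Step 4: declare e=(read d)=7 at depth 0
Step 5: declare c=(read e)=7 at depth 0
Step 6: enter scope (depth=1)
Step 7: declare f=(read d)=7 at depth 1
Step 8: declare d=(read e)=7 at depth 1
Visible at query point: c=7 d=7 e=7 f=7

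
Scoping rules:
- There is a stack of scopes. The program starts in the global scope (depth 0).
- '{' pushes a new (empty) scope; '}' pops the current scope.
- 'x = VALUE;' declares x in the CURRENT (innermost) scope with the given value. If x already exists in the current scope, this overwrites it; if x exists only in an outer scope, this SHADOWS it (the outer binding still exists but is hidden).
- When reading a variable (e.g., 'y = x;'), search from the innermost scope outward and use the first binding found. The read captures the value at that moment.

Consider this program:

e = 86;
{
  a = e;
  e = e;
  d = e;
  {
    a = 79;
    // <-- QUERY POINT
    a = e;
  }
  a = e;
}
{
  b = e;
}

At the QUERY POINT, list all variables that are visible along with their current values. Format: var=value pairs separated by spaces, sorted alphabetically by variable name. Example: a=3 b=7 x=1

Step 1: declare e=86 at depth 0
Step 2: enter scope (depth=1)
Step 3: declare a=(read e)=86 at depth 1
Step 4: declare e=(read e)=86 at depth 1
Step 5: declare d=(read e)=86 at depth 1
Step 6: enter scope (depth=2)
Step 7: declare a=79 at depth 2
Visible at query point: a=79 d=86 e=86

Answer: a=79 d=86 e=86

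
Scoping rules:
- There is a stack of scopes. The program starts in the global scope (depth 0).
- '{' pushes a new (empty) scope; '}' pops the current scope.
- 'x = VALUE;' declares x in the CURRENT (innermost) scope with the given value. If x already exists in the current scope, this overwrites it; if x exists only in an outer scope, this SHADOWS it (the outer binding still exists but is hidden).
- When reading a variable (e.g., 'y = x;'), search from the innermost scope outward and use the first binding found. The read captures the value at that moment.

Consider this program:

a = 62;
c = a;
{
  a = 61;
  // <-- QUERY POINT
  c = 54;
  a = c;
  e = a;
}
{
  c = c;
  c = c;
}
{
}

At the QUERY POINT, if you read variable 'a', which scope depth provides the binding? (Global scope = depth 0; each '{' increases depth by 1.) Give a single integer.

Answer: 1

Derivation:
Step 1: declare a=62 at depth 0
Step 2: declare c=(read a)=62 at depth 0
Step 3: enter scope (depth=1)
Step 4: declare a=61 at depth 1
Visible at query point: a=61 c=62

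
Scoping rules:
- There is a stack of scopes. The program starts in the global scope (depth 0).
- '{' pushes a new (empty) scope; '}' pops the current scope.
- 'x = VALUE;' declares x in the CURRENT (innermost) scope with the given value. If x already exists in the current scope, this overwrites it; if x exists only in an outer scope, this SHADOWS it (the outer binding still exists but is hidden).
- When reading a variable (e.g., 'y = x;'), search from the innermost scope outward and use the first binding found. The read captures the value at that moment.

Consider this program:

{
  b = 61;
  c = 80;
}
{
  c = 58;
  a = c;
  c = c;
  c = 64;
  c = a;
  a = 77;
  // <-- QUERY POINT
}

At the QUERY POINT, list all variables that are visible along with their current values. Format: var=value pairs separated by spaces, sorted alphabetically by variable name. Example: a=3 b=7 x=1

Answer: a=77 c=58

Derivation:
Step 1: enter scope (depth=1)
Step 2: declare b=61 at depth 1
Step 3: declare c=80 at depth 1
Step 4: exit scope (depth=0)
Step 5: enter scope (depth=1)
Step 6: declare c=58 at depth 1
Step 7: declare a=(read c)=58 at depth 1
Step 8: declare c=(read c)=58 at depth 1
Step 9: declare c=64 at depth 1
Step 10: declare c=(read a)=58 at depth 1
Step 11: declare a=77 at depth 1
Visible at query point: a=77 c=58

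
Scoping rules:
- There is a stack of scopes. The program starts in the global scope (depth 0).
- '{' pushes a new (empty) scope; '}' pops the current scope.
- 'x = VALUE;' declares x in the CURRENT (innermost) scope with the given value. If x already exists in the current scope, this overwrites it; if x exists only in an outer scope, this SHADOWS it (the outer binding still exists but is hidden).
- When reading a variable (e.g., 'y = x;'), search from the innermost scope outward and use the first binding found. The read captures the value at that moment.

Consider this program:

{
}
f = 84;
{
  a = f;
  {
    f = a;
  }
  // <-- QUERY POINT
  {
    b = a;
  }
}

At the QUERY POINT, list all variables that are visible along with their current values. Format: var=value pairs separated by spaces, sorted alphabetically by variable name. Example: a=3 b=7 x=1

Step 1: enter scope (depth=1)
Step 2: exit scope (depth=0)
Step 3: declare f=84 at depth 0
Step 4: enter scope (depth=1)
Step 5: declare a=(read f)=84 at depth 1
Step 6: enter scope (depth=2)
Step 7: declare f=(read a)=84 at depth 2
Step 8: exit scope (depth=1)
Visible at query point: a=84 f=84

Answer: a=84 f=84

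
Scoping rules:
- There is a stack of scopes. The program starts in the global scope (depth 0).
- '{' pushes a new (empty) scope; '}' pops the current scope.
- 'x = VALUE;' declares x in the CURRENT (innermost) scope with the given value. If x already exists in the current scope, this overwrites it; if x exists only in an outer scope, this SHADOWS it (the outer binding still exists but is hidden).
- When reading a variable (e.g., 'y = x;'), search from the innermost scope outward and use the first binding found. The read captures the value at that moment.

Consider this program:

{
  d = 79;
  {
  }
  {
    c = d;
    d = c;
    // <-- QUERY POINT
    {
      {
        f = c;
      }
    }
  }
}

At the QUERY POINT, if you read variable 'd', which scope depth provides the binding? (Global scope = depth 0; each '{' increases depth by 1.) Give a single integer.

Step 1: enter scope (depth=1)
Step 2: declare d=79 at depth 1
Step 3: enter scope (depth=2)
Step 4: exit scope (depth=1)
Step 5: enter scope (depth=2)
Step 6: declare c=(read d)=79 at depth 2
Step 7: declare d=(read c)=79 at depth 2
Visible at query point: c=79 d=79

Answer: 2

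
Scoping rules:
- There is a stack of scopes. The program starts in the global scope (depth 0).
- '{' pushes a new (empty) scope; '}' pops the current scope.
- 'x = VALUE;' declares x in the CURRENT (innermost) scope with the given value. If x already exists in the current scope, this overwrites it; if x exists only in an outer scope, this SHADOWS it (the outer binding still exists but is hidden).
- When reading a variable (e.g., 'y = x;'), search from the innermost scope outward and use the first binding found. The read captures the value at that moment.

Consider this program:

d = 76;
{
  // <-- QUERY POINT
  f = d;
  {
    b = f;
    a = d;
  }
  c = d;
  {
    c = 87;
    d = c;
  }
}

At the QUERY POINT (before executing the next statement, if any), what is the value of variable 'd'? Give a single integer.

Step 1: declare d=76 at depth 0
Step 2: enter scope (depth=1)
Visible at query point: d=76

Answer: 76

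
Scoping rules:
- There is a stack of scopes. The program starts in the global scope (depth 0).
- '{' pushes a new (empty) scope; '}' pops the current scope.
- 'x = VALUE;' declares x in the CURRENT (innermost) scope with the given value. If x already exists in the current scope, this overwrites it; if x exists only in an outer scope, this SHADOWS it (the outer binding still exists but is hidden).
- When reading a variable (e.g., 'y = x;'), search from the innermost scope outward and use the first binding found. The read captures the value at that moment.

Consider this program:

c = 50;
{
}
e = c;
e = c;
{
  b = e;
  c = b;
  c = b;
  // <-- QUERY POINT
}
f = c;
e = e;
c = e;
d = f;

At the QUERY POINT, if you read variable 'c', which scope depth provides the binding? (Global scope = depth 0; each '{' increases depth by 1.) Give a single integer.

Answer: 1

Derivation:
Step 1: declare c=50 at depth 0
Step 2: enter scope (depth=1)
Step 3: exit scope (depth=0)
Step 4: declare e=(read c)=50 at depth 0
Step 5: declare e=(read c)=50 at depth 0
Step 6: enter scope (depth=1)
Step 7: declare b=(read e)=50 at depth 1
Step 8: declare c=(read b)=50 at depth 1
Step 9: declare c=(read b)=50 at depth 1
Visible at query point: b=50 c=50 e=50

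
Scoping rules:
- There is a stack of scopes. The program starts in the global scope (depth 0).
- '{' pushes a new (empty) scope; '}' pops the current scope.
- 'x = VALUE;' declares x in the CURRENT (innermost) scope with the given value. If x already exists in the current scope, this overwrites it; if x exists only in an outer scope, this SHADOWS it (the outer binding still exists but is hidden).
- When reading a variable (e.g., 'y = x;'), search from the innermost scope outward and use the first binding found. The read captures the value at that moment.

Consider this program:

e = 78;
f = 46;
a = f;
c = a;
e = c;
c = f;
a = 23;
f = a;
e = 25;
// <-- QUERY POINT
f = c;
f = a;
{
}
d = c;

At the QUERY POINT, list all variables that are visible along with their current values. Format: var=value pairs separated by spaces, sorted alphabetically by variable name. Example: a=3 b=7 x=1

Answer: a=23 c=46 e=25 f=23

Derivation:
Step 1: declare e=78 at depth 0
Step 2: declare f=46 at depth 0
Step 3: declare a=(read f)=46 at depth 0
Step 4: declare c=(read a)=46 at depth 0
Step 5: declare e=(read c)=46 at depth 0
Step 6: declare c=(read f)=46 at depth 0
Step 7: declare a=23 at depth 0
Step 8: declare f=(read a)=23 at depth 0
Step 9: declare e=25 at depth 0
Visible at query point: a=23 c=46 e=25 f=23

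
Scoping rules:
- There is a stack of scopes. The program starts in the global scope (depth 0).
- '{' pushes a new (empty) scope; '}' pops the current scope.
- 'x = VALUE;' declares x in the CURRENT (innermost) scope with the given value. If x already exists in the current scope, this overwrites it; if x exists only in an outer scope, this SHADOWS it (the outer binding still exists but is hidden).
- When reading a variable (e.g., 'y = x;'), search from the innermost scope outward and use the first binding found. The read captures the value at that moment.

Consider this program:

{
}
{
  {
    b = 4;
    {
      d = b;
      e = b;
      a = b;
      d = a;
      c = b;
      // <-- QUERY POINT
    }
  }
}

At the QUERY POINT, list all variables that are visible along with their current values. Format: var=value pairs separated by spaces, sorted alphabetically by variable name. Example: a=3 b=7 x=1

Step 1: enter scope (depth=1)
Step 2: exit scope (depth=0)
Step 3: enter scope (depth=1)
Step 4: enter scope (depth=2)
Step 5: declare b=4 at depth 2
Step 6: enter scope (depth=3)
Step 7: declare d=(read b)=4 at depth 3
Step 8: declare e=(read b)=4 at depth 3
Step 9: declare a=(read b)=4 at depth 3
Step 10: declare d=(read a)=4 at depth 3
Step 11: declare c=(read b)=4 at depth 3
Visible at query point: a=4 b=4 c=4 d=4 e=4

Answer: a=4 b=4 c=4 d=4 e=4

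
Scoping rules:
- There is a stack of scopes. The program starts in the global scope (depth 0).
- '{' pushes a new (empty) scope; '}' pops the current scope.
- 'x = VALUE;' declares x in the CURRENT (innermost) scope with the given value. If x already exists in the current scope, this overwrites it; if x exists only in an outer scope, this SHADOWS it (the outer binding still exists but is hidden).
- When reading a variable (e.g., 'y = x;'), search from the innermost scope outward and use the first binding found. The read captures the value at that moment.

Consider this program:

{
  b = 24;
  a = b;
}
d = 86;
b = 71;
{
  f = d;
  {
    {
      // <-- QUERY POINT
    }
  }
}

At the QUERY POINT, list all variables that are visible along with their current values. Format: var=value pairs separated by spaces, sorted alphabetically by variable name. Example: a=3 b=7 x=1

Answer: b=71 d=86 f=86

Derivation:
Step 1: enter scope (depth=1)
Step 2: declare b=24 at depth 1
Step 3: declare a=(read b)=24 at depth 1
Step 4: exit scope (depth=0)
Step 5: declare d=86 at depth 0
Step 6: declare b=71 at depth 0
Step 7: enter scope (depth=1)
Step 8: declare f=(read d)=86 at depth 1
Step 9: enter scope (depth=2)
Step 10: enter scope (depth=3)
Visible at query point: b=71 d=86 f=86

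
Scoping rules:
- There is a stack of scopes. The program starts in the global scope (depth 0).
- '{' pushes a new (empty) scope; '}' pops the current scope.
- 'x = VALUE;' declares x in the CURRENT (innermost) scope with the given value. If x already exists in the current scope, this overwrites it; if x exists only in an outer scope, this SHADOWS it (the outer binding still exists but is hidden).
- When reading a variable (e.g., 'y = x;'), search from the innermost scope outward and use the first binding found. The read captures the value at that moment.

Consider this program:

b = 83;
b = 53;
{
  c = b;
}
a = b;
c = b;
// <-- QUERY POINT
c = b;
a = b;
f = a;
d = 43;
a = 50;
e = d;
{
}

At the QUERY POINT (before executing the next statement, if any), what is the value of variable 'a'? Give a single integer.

Step 1: declare b=83 at depth 0
Step 2: declare b=53 at depth 0
Step 3: enter scope (depth=1)
Step 4: declare c=(read b)=53 at depth 1
Step 5: exit scope (depth=0)
Step 6: declare a=(read b)=53 at depth 0
Step 7: declare c=(read b)=53 at depth 0
Visible at query point: a=53 b=53 c=53

Answer: 53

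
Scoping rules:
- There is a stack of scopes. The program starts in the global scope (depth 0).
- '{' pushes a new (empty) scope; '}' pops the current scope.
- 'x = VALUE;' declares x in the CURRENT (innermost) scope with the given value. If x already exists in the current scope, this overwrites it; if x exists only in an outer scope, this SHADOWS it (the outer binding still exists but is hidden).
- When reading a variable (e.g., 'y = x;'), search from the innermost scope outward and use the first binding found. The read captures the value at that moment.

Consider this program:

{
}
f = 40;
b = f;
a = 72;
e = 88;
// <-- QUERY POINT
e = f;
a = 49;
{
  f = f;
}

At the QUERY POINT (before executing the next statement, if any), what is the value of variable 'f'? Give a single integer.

Answer: 40

Derivation:
Step 1: enter scope (depth=1)
Step 2: exit scope (depth=0)
Step 3: declare f=40 at depth 0
Step 4: declare b=(read f)=40 at depth 0
Step 5: declare a=72 at depth 0
Step 6: declare e=88 at depth 0
Visible at query point: a=72 b=40 e=88 f=40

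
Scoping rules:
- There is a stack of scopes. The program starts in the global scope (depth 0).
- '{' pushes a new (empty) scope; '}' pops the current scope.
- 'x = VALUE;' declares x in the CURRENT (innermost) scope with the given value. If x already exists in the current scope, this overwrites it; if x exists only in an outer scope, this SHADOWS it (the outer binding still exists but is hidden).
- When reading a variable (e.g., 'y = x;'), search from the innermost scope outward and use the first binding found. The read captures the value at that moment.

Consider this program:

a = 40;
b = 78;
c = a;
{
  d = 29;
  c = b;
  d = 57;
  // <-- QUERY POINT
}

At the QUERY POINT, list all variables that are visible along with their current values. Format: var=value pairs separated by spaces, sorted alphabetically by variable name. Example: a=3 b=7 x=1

Step 1: declare a=40 at depth 0
Step 2: declare b=78 at depth 0
Step 3: declare c=(read a)=40 at depth 0
Step 4: enter scope (depth=1)
Step 5: declare d=29 at depth 1
Step 6: declare c=(read b)=78 at depth 1
Step 7: declare d=57 at depth 1
Visible at query point: a=40 b=78 c=78 d=57

Answer: a=40 b=78 c=78 d=57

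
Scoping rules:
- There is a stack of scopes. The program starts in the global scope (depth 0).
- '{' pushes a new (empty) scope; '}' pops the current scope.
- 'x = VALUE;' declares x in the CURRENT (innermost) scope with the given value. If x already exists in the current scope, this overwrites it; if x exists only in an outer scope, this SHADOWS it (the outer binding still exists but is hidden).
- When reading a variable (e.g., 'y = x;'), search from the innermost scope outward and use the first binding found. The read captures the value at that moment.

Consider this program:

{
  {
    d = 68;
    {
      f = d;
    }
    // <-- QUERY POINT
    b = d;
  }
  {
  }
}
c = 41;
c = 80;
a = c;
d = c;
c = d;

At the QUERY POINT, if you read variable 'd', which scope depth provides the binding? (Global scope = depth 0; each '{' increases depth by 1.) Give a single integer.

Answer: 2

Derivation:
Step 1: enter scope (depth=1)
Step 2: enter scope (depth=2)
Step 3: declare d=68 at depth 2
Step 4: enter scope (depth=3)
Step 5: declare f=(read d)=68 at depth 3
Step 6: exit scope (depth=2)
Visible at query point: d=68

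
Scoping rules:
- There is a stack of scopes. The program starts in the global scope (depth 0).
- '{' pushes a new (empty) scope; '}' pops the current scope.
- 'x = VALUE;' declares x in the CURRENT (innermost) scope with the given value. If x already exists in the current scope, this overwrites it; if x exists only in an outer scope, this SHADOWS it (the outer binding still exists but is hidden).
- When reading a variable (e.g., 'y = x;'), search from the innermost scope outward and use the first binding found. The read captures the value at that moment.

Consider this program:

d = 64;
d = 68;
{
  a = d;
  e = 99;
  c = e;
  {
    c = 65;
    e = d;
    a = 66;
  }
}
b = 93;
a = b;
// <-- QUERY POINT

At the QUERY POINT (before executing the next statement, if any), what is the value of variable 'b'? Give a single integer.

Step 1: declare d=64 at depth 0
Step 2: declare d=68 at depth 0
Step 3: enter scope (depth=1)
Step 4: declare a=(read d)=68 at depth 1
Step 5: declare e=99 at depth 1
Step 6: declare c=(read e)=99 at depth 1
Step 7: enter scope (depth=2)
Step 8: declare c=65 at depth 2
Step 9: declare e=(read d)=68 at depth 2
Step 10: declare a=66 at depth 2
Step 11: exit scope (depth=1)
Step 12: exit scope (depth=0)
Step 13: declare b=93 at depth 0
Step 14: declare a=(read b)=93 at depth 0
Visible at query point: a=93 b=93 d=68

Answer: 93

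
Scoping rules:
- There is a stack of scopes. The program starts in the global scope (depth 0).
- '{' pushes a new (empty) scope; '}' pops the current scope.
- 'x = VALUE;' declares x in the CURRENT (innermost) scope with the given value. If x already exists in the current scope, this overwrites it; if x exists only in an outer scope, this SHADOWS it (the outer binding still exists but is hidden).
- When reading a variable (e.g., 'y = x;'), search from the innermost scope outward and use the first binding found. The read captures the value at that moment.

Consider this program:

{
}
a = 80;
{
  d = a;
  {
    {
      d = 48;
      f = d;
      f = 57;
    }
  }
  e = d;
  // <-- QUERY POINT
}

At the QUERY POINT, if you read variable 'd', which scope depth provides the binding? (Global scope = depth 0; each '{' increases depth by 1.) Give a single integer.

Answer: 1

Derivation:
Step 1: enter scope (depth=1)
Step 2: exit scope (depth=0)
Step 3: declare a=80 at depth 0
Step 4: enter scope (depth=1)
Step 5: declare d=(read a)=80 at depth 1
Step 6: enter scope (depth=2)
Step 7: enter scope (depth=3)
Step 8: declare d=48 at depth 3
Step 9: declare f=(read d)=48 at depth 3
Step 10: declare f=57 at depth 3
Step 11: exit scope (depth=2)
Step 12: exit scope (depth=1)
Step 13: declare e=(read d)=80 at depth 1
Visible at query point: a=80 d=80 e=80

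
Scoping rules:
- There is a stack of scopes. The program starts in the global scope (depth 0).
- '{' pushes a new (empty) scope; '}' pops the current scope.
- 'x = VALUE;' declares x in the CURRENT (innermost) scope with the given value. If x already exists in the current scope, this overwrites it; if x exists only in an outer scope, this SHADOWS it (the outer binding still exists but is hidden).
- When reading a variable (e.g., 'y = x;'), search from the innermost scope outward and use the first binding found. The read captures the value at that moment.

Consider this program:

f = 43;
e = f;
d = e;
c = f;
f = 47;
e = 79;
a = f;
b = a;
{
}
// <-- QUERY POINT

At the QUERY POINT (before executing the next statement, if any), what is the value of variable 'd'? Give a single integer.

Step 1: declare f=43 at depth 0
Step 2: declare e=(read f)=43 at depth 0
Step 3: declare d=(read e)=43 at depth 0
Step 4: declare c=(read f)=43 at depth 0
Step 5: declare f=47 at depth 0
Step 6: declare e=79 at depth 0
Step 7: declare a=(read f)=47 at depth 0
Step 8: declare b=(read a)=47 at depth 0
Step 9: enter scope (depth=1)
Step 10: exit scope (depth=0)
Visible at query point: a=47 b=47 c=43 d=43 e=79 f=47

Answer: 43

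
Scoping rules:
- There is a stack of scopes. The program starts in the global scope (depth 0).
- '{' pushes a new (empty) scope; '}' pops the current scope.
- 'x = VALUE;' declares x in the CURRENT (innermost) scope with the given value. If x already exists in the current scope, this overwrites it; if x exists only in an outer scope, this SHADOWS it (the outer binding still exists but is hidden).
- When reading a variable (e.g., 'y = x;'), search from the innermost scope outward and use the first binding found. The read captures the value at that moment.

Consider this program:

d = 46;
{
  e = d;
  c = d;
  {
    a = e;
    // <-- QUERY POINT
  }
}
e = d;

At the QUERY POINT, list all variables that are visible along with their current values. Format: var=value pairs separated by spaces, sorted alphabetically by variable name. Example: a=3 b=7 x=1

Answer: a=46 c=46 d=46 e=46

Derivation:
Step 1: declare d=46 at depth 0
Step 2: enter scope (depth=1)
Step 3: declare e=(read d)=46 at depth 1
Step 4: declare c=(read d)=46 at depth 1
Step 5: enter scope (depth=2)
Step 6: declare a=(read e)=46 at depth 2
Visible at query point: a=46 c=46 d=46 e=46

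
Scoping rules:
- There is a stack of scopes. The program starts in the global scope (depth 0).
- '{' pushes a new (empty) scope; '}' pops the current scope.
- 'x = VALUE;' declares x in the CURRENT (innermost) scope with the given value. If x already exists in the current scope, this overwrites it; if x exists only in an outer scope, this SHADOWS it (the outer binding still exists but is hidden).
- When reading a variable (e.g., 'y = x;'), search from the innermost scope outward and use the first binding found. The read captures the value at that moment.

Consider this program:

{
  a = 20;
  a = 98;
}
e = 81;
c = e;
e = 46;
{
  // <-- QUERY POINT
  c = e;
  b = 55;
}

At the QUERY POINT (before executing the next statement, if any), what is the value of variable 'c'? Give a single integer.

Step 1: enter scope (depth=1)
Step 2: declare a=20 at depth 1
Step 3: declare a=98 at depth 1
Step 4: exit scope (depth=0)
Step 5: declare e=81 at depth 0
Step 6: declare c=(read e)=81 at depth 0
Step 7: declare e=46 at depth 0
Step 8: enter scope (depth=1)
Visible at query point: c=81 e=46

Answer: 81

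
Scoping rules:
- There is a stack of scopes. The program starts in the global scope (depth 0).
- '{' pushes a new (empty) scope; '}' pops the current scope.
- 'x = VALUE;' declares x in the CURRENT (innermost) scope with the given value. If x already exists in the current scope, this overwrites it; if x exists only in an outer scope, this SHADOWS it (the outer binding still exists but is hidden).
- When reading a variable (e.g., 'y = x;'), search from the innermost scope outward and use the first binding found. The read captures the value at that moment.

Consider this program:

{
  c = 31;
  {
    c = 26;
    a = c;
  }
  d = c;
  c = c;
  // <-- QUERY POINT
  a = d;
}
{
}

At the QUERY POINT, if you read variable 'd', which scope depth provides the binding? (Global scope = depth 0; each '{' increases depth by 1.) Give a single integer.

Answer: 1

Derivation:
Step 1: enter scope (depth=1)
Step 2: declare c=31 at depth 1
Step 3: enter scope (depth=2)
Step 4: declare c=26 at depth 2
Step 5: declare a=(read c)=26 at depth 2
Step 6: exit scope (depth=1)
Step 7: declare d=(read c)=31 at depth 1
Step 8: declare c=(read c)=31 at depth 1
Visible at query point: c=31 d=31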